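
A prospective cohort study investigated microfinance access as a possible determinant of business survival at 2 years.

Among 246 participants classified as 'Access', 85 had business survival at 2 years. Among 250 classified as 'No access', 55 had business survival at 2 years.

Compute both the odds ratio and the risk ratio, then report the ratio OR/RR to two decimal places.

1.19

From the description: a = 85, b = 161, c = 55, d = 195.
OR = (85·195)/(161·55) = 16575/8855 = 1.87182
Risk in exposed = 85/246 = 0.34553; risk in unexposed = 55/250 = 0.22000; RR = 1.57058
OR/RR = 1.87182 / 1.57058 = 1.19180
The outcome is not rare, so the OR lies further from 1 than the RR.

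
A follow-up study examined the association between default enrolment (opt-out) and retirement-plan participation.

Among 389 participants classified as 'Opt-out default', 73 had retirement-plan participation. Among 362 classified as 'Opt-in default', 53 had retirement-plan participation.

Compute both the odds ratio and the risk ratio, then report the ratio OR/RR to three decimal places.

1.051

From the description: a = 73, b = 316, c = 53, d = 309.
OR = (73·309)/(316·53) = 22557/16748 = 1.34685
Risk in exposed = 73/389 = 0.18766; risk in unexposed = 53/362 = 0.14641; RR = 1.28176
OR/RR = 1.34685 / 1.28176 = 1.05078
The outcome is not rare, so the OR lies further from 1 than the RR.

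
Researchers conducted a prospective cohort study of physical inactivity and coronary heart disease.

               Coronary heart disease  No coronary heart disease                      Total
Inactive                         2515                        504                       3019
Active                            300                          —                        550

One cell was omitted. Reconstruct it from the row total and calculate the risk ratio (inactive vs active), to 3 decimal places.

The missing cell is in the unexposed row: 550 − 300 = 250.
So a = 2515, b = 504, c = 300, d = 250.
RR = [a/(a+b)] / [c/(c+d)] = (2515/3019) / (300/550) = 0.83306/0.54545 = 1.52727

1.527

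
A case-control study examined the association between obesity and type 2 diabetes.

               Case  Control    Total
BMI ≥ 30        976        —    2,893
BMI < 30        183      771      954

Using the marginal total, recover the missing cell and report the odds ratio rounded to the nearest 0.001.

2.145

The missing cell is in the exposed row: 2893 − 976 = 1917.
So a = 976, b = 1917, c = 183, d = 771.
OR = (a·d)/(b·c) = (976 × 771) / (1917 × 183) = 752496 / 350811 = 2.14502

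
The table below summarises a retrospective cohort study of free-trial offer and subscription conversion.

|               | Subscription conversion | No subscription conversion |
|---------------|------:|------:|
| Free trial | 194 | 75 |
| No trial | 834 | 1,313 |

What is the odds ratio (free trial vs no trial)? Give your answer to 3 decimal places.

4.072

Cells: a = 194, b = 75, c = 834, d = 1313.
OR = (a·d)/(b·c) = (194 × 1313) / (75 × 834) = 254722 / 62550 = 4.07229
The odds of subscription conversion are about 4.07 times as high in the free trial group.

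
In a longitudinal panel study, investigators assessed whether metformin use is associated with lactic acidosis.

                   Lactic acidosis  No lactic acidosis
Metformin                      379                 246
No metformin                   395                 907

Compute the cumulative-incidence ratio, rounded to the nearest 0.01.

Cells: a = 379, b = 246, c = 395, d = 907.
Risk in exposed = 379/625 = 0.60640; risk in unexposed = 395/1302 = 0.30338.
RR = 0.60640 / 0.30338 = 1.99882
The risk among the exposed is 2.00 times that among the unexposed.

2.00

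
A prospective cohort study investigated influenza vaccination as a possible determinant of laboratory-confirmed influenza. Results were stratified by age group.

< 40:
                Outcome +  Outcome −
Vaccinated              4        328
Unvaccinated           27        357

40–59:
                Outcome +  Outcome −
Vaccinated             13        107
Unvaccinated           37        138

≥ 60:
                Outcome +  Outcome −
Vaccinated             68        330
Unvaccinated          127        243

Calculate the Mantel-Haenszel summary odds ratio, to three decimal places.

OR_MH = Σ(aᵢdᵢ/nᵢ) / Σ(bᵢcᵢ/nᵢ), where nᵢ is the stratum total.
Stratum 1 (< 40): n = 716; a·d/n = 4·357/716 = 1.9944; b·c/n = 328·27/716 = 12.3687
Stratum 2 (40–59): n = 295; a·d/n = 13·138/295 = 6.0814; b·c/n = 107·37/295 = 13.4203
Stratum 3 (≥ 60): n = 768; a·d/n = 68·243/768 = 21.5156; b·c/n = 330·127/768 = 54.5703
OR_MH = (1.9944 + 6.0814 + 21.5156) / (12.3687 + 13.4203 + 54.5703) = 29.5914 / 80.3594 = 0.36824

0.368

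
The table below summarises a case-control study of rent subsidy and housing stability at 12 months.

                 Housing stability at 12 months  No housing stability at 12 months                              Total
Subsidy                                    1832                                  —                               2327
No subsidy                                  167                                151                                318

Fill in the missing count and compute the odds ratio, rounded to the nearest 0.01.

3.35

The missing cell is in the exposed row: 2327 − 1832 = 495.
So a = 1832, b = 495, c = 167, d = 151.
OR = (a·d)/(b·c) = (1832 × 151) / (495 × 167) = 276632 / 82665 = 3.34642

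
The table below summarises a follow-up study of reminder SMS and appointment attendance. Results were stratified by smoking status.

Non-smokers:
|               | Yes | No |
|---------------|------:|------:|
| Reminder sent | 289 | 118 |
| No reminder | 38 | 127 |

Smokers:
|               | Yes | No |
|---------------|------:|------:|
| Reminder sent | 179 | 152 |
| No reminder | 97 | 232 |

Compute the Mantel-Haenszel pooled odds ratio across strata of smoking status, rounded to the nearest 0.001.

OR_MH = Σ(aᵢdᵢ/nᵢ) / Σ(bᵢcᵢ/nᵢ), where nᵢ is the stratum total.
Stratum 1 (Non-smokers): n = 572; a·d/n = 289·127/572 = 64.1661; b·c/n = 118·38/572 = 7.8392
Stratum 2 (Smokers): n = 660; a·d/n = 179·232/660 = 62.9212; b·c/n = 152·97/660 = 22.3394
OR_MH = (64.1661 + 62.9212) / (7.8392 + 22.3394) = 127.0873 / 30.1786 = 4.21118

4.211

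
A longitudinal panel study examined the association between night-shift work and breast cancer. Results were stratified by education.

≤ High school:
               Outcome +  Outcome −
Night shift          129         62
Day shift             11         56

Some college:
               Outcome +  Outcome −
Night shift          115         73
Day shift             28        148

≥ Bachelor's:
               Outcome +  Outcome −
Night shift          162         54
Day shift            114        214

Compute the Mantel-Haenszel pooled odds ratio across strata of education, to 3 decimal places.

OR_MH = Σ(aᵢdᵢ/nᵢ) / Σ(bᵢcᵢ/nᵢ), where nᵢ is the stratum total.
Stratum 1 (≤ High school): n = 258; a·d/n = 129·56/258 = 28.0000; b·c/n = 62·11/258 = 2.6434
Stratum 2 (Some college): n = 364; a·d/n = 115·148/364 = 46.7582; b·c/n = 73·28/364 = 5.6154
Stratum 3 (≥ Bachelor's): n = 544; a·d/n = 162·214/544 = 63.7279; b·c/n = 54·114/544 = 11.3162
OR_MH = (28.0000 + 46.7582 + 63.7279) / (2.6434 + 5.6154 + 11.3162) = 138.4862 / 19.5750 = 7.07466

7.075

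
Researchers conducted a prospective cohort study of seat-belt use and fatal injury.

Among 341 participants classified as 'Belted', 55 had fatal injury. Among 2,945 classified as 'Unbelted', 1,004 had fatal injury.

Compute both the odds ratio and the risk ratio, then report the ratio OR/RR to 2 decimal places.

From the description: a = 55, b = 286, c = 1004, d = 1941.
OR = (55·1941)/(286·1004) = 106755/287144 = 0.37178
Risk in exposed = 55/341 = 0.16129; risk in unexposed = 1004/2945 = 0.34092; RR = 0.47311
OR/RR = 0.37178 / 0.47311 = 0.78583
The outcome is not rare, so the OR lies further from 1 than the RR.

0.79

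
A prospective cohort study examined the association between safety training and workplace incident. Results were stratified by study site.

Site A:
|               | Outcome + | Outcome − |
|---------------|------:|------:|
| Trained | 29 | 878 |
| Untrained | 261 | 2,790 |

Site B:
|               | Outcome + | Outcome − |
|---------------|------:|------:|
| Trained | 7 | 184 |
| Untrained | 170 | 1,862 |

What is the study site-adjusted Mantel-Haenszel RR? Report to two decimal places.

RR_MH = Σ(aᵢ·n₀ᵢ/nᵢ) / Σ(cᵢ·n₁ᵢ/nᵢ), with n₁ᵢ = aᵢ+bᵢ (exposed), n₀ᵢ = cᵢ+dᵢ (unexposed), nᵢ = n₁ᵢ+n₀ᵢ.
Stratum 1 (Site A): n₁ = 907, n₀ = 3051, n = 3958; a·n₀/n = 29·3051/3958 = 22.3545; c·n₁/n = 261·907/3958 = 59.8098
Stratum 2 (Site B): n₁ = 191, n₀ = 2032, n = 2223; a·n₀/n = 7·2032/2223 = 6.3986; c·n₁/n = 170·191/2223 = 14.6064
RR_MH = (22.3545 + 6.3986) / (59.8098 + 14.6064) = 28.7530 / 74.4161 = 0.38638

0.39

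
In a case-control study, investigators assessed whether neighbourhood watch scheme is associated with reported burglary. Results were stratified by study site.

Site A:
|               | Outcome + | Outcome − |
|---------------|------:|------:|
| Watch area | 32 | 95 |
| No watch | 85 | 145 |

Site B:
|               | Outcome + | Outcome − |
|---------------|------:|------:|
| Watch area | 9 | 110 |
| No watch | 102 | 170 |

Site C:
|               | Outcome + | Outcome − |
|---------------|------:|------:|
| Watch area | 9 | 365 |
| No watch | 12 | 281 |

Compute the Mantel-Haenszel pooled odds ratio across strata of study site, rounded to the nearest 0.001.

0.358

OR_MH = Σ(aᵢdᵢ/nᵢ) / Σ(bᵢcᵢ/nᵢ), where nᵢ is the stratum total.
Stratum 1 (Site A): n = 357; a·d/n = 32·145/357 = 12.9972; b·c/n = 95·85/357 = 22.6190
Stratum 2 (Site B): n = 391; a·d/n = 9·170/391 = 3.9130; b·c/n = 110·102/391 = 28.6957
Stratum 3 (Site C): n = 667; a·d/n = 9·281/667 = 3.7916; b·c/n = 365·12/667 = 6.5667
OR_MH = (12.9972 + 3.9130 + 3.7916) / (22.6190 + 28.6957 + 6.5667) = 20.7018 / 57.8814 = 0.35766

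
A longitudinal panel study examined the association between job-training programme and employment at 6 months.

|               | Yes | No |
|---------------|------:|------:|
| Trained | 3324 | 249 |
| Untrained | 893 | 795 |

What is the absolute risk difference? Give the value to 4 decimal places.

Cells: a = 3324, b = 249, c = 893, d = 795.
Risk in exposed = 3324/3573 = 0.930311; risk in unexposed = 893/1688 = 0.529028.
Risk difference = 0.930311 − 0.529028 = 0.401282

0.4013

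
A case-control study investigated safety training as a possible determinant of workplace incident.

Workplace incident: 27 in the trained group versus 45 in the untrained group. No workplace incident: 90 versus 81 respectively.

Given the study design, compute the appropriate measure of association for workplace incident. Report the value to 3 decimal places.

0.540

From the description: a = 27, b = 90, c = 45, d = 81.
This is a case-control study: participants were sampled on outcome status, so risks in the source population cannot be estimated directly — relative risk is not valid here. The odds ratio is the appropriate measure.
OR = (a·d)/(b·c) = (27 × 81) / (90 × 45) = 2187 / 4050 = 0.54000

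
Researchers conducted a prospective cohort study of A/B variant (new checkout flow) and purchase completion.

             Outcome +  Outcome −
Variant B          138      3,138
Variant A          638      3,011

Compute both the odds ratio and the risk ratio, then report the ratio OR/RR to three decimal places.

0.861

Cells: a = 138, b = 3138, c = 638, d = 3011.
OR = (138·3011)/(3138·638) = 415518/2002044 = 0.20755
Risk in exposed = 138/3276 = 0.04212; risk in unexposed = 638/3649 = 0.17484; RR = 0.24093
OR/RR = 0.20755 / 0.24093 = 0.86145
The outcome is not rare, so the OR lies further from 1 than the RR.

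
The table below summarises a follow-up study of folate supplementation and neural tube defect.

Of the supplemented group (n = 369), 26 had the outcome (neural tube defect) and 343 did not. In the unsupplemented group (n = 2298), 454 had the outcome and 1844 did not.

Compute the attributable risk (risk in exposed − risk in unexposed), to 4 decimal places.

-0.1271

From the description: a = 26, b = 343, c = 454, d = 1844.
Risk in exposed = 26/369 = 0.070461; risk in unexposed = 454/2298 = 0.197563.
Risk difference = 0.070461 − 0.197563 = -0.127102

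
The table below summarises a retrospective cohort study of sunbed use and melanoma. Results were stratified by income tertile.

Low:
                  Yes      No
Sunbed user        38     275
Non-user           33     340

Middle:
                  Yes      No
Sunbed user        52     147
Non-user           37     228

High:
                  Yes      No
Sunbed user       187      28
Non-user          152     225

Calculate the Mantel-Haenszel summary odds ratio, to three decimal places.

OR_MH = Σ(aᵢdᵢ/nᵢ) / Σ(bᵢcᵢ/nᵢ), where nᵢ is the stratum total.
Stratum 1 (Low): n = 686; a·d/n = 38·340/686 = 18.8338; b·c/n = 275·33/686 = 13.2289
Stratum 2 (Middle): n = 464; a·d/n = 52·228/464 = 25.5517; b·c/n = 147·37/464 = 11.7220
Stratum 3 (High): n = 592; a·d/n = 187·225/592 = 71.0726; b·c/n = 28·152/592 = 7.1892
OR_MH = (18.8338 + 25.5517 + 71.0726) / (13.2289 + 11.7220 + 7.1892) = 115.4582 / 32.1400 = 3.59235

3.592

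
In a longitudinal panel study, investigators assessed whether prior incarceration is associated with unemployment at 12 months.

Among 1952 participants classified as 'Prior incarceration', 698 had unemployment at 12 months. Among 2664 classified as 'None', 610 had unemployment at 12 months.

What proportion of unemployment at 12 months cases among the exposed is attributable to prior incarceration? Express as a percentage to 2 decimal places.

35.96

From the description: a = 698, b = 1254, c = 610, d = 2054.
Risk in exposed = 698/1952 = 0.35758; risk in unexposed = 610/2664 = 0.22898.
RR = 0.35758/0.22898 = 1.56164
AR% = (RR − 1)/RR × 100 = (1.56164 − 1)/1.56164 × 100 = 35.9646%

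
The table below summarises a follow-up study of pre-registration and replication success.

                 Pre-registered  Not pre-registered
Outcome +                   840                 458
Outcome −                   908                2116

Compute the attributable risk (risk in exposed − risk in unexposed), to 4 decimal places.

Reading the table with exposure as columns: a = 840 (Pre-registered, case), b = 908 (Pre-registered, non-case), c = 458 (Not pre-registered, case), d = 2116.
Risk in exposed = 840/1748 = 0.480549; risk in unexposed = 458/2574 = 0.177933.
Risk difference = 0.480549 − 0.177933 = 0.302616

0.3026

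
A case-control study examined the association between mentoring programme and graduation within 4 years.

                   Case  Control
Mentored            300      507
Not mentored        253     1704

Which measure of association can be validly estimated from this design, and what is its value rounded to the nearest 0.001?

3.985

Cells: a = 300, b = 507, c = 253, d = 1704.
This is a case-control study: participants were sampled on outcome status, so risks in the source population cannot be estimated directly — relative risk is not valid here. The odds ratio is the appropriate measure.
OR = (a·d)/(b·c) = (300 × 1704) / (507 × 253) = 511200 / 128271 = 3.98531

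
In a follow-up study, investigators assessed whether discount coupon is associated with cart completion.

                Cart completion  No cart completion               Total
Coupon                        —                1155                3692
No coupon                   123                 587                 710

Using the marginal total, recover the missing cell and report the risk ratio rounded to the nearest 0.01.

The missing cell is in the exposed row: 3692 − 1155 = 2537.
So a = 2537, b = 1155, c = 123, d = 587.
RR = [a/(a+b)] / [c/(c+d)] = (2537/3692) / (123/710) = 0.68716/0.17324 = 3.96654

3.97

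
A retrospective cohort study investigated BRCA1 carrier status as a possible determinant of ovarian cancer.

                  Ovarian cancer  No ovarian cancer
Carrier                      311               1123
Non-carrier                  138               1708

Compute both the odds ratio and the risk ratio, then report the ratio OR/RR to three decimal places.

1.181

Cells: a = 311, b = 1123, c = 138, d = 1708.
OR = (311·1708)/(1123·138) = 531188/154974 = 3.42759
Risk in exposed = 311/1434 = 0.21688; risk in unexposed = 138/1846 = 0.07476; RR = 2.90111
OR/RR = 3.42759 / 2.90111 = 1.18148
The outcome is not rare, so the OR lies further from 1 than the RR.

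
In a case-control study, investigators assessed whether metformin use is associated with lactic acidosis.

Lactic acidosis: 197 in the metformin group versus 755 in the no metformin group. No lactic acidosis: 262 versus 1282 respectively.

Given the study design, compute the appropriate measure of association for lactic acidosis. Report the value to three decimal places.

1.277

From the description: a = 197, b = 262, c = 755, d = 1282.
This is a case-control study: participants were sampled on outcome status, so risks in the source population cannot be estimated directly — relative risk is not valid here. The odds ratio is the appropriate measure.
OR = (a·d)/(b·c) = (197 × 1282) / (262 × 755) = 252554 / 197810 = 1.27675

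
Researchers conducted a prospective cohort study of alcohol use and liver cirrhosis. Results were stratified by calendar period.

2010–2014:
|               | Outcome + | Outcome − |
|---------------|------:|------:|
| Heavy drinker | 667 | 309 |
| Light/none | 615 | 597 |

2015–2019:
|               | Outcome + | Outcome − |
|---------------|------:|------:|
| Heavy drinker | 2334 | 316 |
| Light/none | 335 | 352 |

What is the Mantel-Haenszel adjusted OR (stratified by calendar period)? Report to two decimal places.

OR_MH = Σ(aᵢdᵢ/nᵢ) / Σ(bᵢcᵢ/nᵢ), where nᵢ is the stratum total.
Stratum 1 (2010–2014): n = 2188; a·d/n = 667·597/2188 = 181.9922; b·c/n = 309·615/2188 = 86.8533
Stratum 2 (2015–2019): n = 3337; a·d/n = 2334·352/3337 = 246.1996; b·c/n = 316·335/3337 = 31.7231
OR_MH = (181.9922 + 246.1996) / (86.8533 + 31.7231) = 428.1918 / 118.5764 = 3.61110

3.61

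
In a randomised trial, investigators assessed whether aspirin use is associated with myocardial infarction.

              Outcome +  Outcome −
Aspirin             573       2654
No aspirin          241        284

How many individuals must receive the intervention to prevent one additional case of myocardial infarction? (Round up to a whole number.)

4

Risk in treated group = 573/3227 = 0.17756; risk in control = 241/525 = 0.45905.
Absolute risk reduction = 0.45905 − 0.17756 = 0.28148
NNT = 1 / ARR = 1 / 0.28148 = 3.553 → round up → 4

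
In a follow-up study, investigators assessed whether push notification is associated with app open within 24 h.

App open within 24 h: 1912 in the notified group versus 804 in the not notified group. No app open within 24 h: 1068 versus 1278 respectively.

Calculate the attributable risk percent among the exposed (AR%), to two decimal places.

39.81

From the description: a = 1912, b = 1068, c = 804, d = 1278.
Risk in exposed = 1912/2980 = 0.64161; risk in unexposed = 804/2082 = 0.38617.
RR = 0.64161/0.38617 = 1.66148
AR% = (RR − 1)/RR × 100 = (1.66148 − 1)/1.66148 × 100 = 39.8129%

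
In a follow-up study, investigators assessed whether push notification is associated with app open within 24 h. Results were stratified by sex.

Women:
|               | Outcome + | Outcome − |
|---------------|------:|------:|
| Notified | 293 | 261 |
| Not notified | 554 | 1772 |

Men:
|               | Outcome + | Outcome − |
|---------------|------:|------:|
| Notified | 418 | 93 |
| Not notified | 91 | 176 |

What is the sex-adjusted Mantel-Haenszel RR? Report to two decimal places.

RR_MH = Σ(aᵢ·n₀ᵢ/nᵢ) / Σ(cᵢ·n₁ᵢ/nᵢ), with n₁ᵢ = aᵢ+bᵢ (exposed), n₀ᵢ = cᵢ+dᵢ (unexposed), nᵢ = n₁ᵢ+n₀ᵢ.
Stratum 1 (Women): n₁ = 554, n₀ = 2326, n = 2880; a·n₀/n = 293·2326/2880 = 236.6382; c·n₁/n = 554·554/2880 = 106.5681
Stratum 2 (Men): n₁ = 511, n₀ = 267, n = 778; a·n₀/n = 418·267/778 = 143.4524; c·n₁/n = 91·511/778 = 59.7699
RR_MH = (236.6382 + 143.4524) / (106.5681 + 59.7699) = 380.0906 / 166.3380 = 2.28505

2.29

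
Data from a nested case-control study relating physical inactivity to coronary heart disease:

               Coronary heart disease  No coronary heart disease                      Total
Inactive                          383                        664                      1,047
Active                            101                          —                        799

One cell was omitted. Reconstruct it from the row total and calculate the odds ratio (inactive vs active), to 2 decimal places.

The missing cell is in the unexposed row: 799 − 101 = 698.
So a = 383, b = 664, c = 101, d = 698.
OR = (a·d)/(b·c) = (383 × 698) / (664 × 101) = 267334 / 67064 = 3.98625

3.99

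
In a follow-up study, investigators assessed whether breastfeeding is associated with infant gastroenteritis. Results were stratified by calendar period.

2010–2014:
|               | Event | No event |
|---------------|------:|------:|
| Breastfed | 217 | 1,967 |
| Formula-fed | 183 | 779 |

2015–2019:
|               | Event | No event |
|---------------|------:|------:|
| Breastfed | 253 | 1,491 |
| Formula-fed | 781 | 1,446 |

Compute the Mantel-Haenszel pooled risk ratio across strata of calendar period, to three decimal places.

0.443

RR_MH = Σ(aᵢ·n₀ᵢ/nᵢ) / Σ(cᵢ·n₁ᵢ/nᵢ), with n₁ᵢ = aᵢ+bᵢ (exposed), n₀ᵢ = cᵢ+dᵢ (unexposed), nᵢ = n₁ᵢ+n₀ᵢ.
Stratum 1 (2010–2014): n₁ = 2184, n₀ = 962, n = 3146; a·n₀/n = 217·962/3146 = 66.3554; c·n₁/n = 183·2184/3146 = 127.0413
Stratum 2 (2015–2019): n₁ = 1744, n₀ = 2227, n = 3971; a·n₀/n = 253·2227/3971 = 141.8864; c·n₁/n = 781·1744/3971 = 343.0028
RR_MH = (66.3554 + 141.8864) / (127.0413 + 343.0028) = 208.2418 / 470.0441 = 0.44303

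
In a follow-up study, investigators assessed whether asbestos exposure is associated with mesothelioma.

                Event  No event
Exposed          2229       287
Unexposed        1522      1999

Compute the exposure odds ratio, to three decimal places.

10.201

Cells: a = 2229, b = 287, c = 1522, d = 1999.
OR = (a·d)/(b·c) = (2229 × 1999) / (287 × 1522) = 4455771 / 436814 = 10.20061
The odds of mesothelioma are about 10.20 times as high in the exposed group.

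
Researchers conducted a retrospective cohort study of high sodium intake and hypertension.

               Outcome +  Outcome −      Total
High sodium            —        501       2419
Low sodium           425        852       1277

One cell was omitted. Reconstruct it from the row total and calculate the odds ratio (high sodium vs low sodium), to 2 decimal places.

The missing cell is in the exposed row: 2419 − 501 = 1918.
So a = 1918, b = 501, c = 425, d = 852.
OR = (a·d)/(b·c) = (1918 × 852) / (501 × 425) = 1634136 / 212925 = 7.67470

7.67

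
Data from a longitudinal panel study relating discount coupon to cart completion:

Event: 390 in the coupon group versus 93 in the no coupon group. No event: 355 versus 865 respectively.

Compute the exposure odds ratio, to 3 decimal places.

10.218

From the description: a = 390, b = 355, c = 93, d = 865.
OR = (a·d)/(b·c) = (390 × 865) / (355 × 93) = 337350 / 33015 = 10.21808
The odds of cart completion are about 10.22 times as high in the coupon group.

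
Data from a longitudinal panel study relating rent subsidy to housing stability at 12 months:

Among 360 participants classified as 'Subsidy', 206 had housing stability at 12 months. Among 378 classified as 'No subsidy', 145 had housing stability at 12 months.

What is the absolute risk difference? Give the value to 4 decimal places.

0.1886

From the description: a = 206, b = 154, c = 145, d = 233.
Risk in exposed = 206/360 = 0.572222; risk in unexposed = 145/378 = 0.383598.
Risk difference = 0.572222 − 0.383598 = 0.188624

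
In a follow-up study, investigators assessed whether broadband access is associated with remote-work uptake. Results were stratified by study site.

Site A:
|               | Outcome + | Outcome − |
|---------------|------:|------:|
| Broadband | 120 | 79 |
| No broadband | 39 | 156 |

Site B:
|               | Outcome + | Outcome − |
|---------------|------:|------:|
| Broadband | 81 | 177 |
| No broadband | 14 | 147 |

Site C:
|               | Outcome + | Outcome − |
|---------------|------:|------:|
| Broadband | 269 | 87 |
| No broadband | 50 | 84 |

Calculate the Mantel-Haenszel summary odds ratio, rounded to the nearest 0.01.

5.40

OR_MH = Σ(aᵢdᵢ/nᵢ) / Σ(bᵢcᵢ/nᵢ), where nᵢ is the stratum total.
Stratum 1 (Site A): n = 394; a·d/n = 120·156/394 = 47.5127; b·c/n = 79·39/394 = 7.8198
Stratum 2 (Site B): n = 419; a·d/n = 81·147/419 = 28.4177; b·c/n = 177·14/419 = 5.9141
Stratum 3 (Site C): n = 490; a·d/n = 269·84/490 = 46.1143; b·c/n = 87·50/490 = 8.8776
OR_MH = (47.5127 + 28.4177 + 46.1143) / (7.8198 + 5.9141 + 8.8776) = 122.0446 / 22.6114 = 5.39748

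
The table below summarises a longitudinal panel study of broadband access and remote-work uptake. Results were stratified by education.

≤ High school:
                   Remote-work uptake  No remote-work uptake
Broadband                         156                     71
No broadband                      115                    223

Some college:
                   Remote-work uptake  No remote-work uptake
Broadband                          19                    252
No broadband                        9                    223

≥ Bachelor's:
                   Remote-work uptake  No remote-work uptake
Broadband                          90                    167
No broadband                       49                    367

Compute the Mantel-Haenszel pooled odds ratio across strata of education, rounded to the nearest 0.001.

OR_MH = Σ(aᵢdᵢ/nᵢ) / Σ(bᵢcᵢ/nᵢ), where nᵢ is the stratum total.
Stratum 1 (≤ High school): n = 565; a·d/n = 156·223/565 = 61.5717; b·c/n = 71·115/565 = 14.4513
Stratum 2 (Some college): n = 503; a·d/n = 19·223/503 = 8.4235; b·c/n = 252·9/503 = 4.5089
Stratum 3 (≥ Bachelor's): n = 673; a·d/n = 90·367/673 = 49.0788; b·c/n = 167·49/673 = 12.1590
OR_MH = (61.5717 + 8.4235 + 49.0788) / (14.4513 + 4.5089 + 12.1590) = 119.0739 / 31.1193 = 3.82637

3.826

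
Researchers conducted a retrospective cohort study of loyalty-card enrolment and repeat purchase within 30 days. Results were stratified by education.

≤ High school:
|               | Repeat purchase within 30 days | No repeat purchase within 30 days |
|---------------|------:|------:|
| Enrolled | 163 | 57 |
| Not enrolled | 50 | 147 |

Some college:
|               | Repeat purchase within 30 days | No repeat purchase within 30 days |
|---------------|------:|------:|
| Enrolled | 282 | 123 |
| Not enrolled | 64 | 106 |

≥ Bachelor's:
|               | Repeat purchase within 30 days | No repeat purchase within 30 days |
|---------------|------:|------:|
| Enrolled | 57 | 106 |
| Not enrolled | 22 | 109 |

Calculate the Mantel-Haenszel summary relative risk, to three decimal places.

RR_MH = Σ(aᵢ·n₀ᵢ/nᵢ) / Σ(cᵢ·n₁ᵢ/nᵢ), with n₁ᵢ = aᵢ+bᵢ (exposed), n₀ᵢ = cᵢ+dᵢ (unexposed), nᵢ = n₁ᵢ+n₀ᵢ.
Stratum 1 (≤ High school): n₁ = 220, n₀ = 197, n = 417; a·n₀/n = 163·197/417 = 77.0048; c·n₁/n = 50·220/417 = 26.3789
Stratum 2 (Some college): n₁ = 405, n₀ = 170, n = 575; a·n₀/n = 282·170/575 = 83.3739; c·n₁/n = 64·405/575 = 45.0783
Stratum 3 (≥ Bachelor's): n₁ = 163, n₀ = 131, n = 294; a·n₀/n = 57·131/294 = 25.3980; c·n₁/n = 22·163/294 = 12.1973
RR_MH = (77.0048 + 83.3739 + 25.3980) / (26.3789 + 45.0783 + 12.1973) = 185.7767 / 83.6544 = 2.22076

2.221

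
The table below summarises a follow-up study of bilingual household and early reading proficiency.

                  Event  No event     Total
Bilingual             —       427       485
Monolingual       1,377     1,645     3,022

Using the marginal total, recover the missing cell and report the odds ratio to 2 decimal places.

The missing cell is in the exposed row: 485 − 427 = 58.
So a = 58, b = 427, c = 1377, d = 1645.
OR = (a·d)/(b·c) = (58 × 1645) / (427 × 1377) = 95410 / 587979 = 0.16227

0.16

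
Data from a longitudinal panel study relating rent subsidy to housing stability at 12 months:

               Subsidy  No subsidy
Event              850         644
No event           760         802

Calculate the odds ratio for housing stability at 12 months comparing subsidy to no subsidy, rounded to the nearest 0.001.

1.393

Reading the table with exposure as columns: a = 850 (Subsidy, case), b = 760 (Subsidy, non-case), c = 644 (No subsidy, case), d = 802.
OR = (a·d)/(b·c) = (850 × 802) / (760 × 644) = 681700 / 489440 = 1.39282
The odds of housing stability at 12 months are about 1.39 times as high in the subsidy group.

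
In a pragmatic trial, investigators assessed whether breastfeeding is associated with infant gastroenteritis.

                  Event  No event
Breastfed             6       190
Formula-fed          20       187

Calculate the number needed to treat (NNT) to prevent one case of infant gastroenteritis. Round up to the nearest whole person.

16

Risk in treated group = 6/196 = 0.03061; risk in control = 20/207 = 0.09662.
Absolute risk reduction = 0.09662 − 0.03061 = 0.06601
NNT = 1 / ARR = 1 / 0.06601 = 15.150 → round up → 16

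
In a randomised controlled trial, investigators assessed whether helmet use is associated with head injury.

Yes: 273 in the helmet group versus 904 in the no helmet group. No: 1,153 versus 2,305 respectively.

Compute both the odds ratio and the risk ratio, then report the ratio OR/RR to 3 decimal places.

From the description: a = 273, b = 1153, c = 904, d = 2305.
OR = (273·2305)/(1153·904) = 629265/1042312 = 0.60372
Risk in exposed = 273/1426 = 0.19144; risk in unexposed = 904/3209 = 0.28171; RR = 0.67959
OR/RR = 0.60372 / 0.67959 = 0.88836
The outcome is not rare, so the OR lies further from 1 than the RR.

0.888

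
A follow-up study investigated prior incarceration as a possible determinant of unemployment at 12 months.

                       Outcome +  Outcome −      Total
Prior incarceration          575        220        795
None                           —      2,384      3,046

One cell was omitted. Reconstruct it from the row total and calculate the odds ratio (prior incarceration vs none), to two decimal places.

The missing cell is in the unexposed row: 3046 − 2384 = 662.
So a = 575, b = 220, c = 662, d = 2384.
OR = (a·d)/(b·c) = (575 × 2384) / (220 × 662) = 1370800 / 145640 = 9.41225

9.41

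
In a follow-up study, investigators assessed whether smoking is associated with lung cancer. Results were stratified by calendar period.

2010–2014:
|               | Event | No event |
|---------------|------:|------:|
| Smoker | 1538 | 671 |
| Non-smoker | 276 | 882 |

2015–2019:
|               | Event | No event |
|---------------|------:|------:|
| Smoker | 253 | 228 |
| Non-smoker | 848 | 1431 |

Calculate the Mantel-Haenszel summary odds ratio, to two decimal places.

OR_MH = Σ(aᵢdᵢ/nᵢ) / Σ(bᵢcᵢ/nᵢ), where nᵢ is the stratum total.
Stratum 1 (2010–2014): n = 3367; a·d/n = 1538·882/3367 = 402.8857; b·c/n = 671·276/3367 = 55.0033
Stratum 2 (2015–2019): n = 2760; a·d/n = 253·1431/2760 = 131.1750; b·c/n = 228·848/2760 = 70.0522
OR_MH = (402.8857 + 131.1750) / (55.0033 + 70.0522) = 534.0607 / 125.0554 = 4.27059

4.27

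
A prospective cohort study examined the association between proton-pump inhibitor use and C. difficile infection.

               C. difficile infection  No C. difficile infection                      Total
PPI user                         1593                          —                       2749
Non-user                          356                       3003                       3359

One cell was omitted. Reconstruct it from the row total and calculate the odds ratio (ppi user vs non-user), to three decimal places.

The missing cell is in the exposed row: 2749 − 1593 = 1156.
So a = 1593, b = 1156, c = 356, d = 3003.
OR = (a·d)/(b·c) = (1593 × 3003) / (1156 × 356) = 4783779 / 411536 = 11.62421

11.624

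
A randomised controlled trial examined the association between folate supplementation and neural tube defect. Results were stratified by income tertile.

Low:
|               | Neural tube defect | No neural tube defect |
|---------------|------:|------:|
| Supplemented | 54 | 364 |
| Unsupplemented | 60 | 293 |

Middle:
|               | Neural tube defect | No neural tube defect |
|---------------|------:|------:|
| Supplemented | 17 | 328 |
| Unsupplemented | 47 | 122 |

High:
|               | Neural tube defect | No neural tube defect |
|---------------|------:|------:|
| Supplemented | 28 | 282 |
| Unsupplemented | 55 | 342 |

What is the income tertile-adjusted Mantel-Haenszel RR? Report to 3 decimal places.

0.522

RR_MH = Σ(aᵢ·n₀ᵢ/nᵢ) / Σ(cᵢ·n₁ᵢ/nᵢ), with n₁ᵢ = aᵢ+bᵢ (exposed), n₀ᵢ = cᵢ+dᵢ (unexposed), nᵢ = n₁ᵢ+n₀ᵢ.
Stratum 1 (Low): n₁ = 418, n₀ = 353, n = 771; a·n₀/n = 54·353/771 = 24.7237; c·n₁/n = 60·418/771 = 32.5292
Stratum 2 (Middle): n₁ = 345, n₀ = 169, n = 514; a·n₀/n = 17·169/514 = 5.5895; c·n₁/n = 47·345/514 = 31.5467
Stratum 3 (High): n₁ = 310, n₀ = 397, n = 707; a·n₀/n = 28·397/707 = 15.7228; c·n₁/n = 55·310/707 = 24.1160
RR_MH = (24.7237 + 5.5895 + 15.7228) / (32.5292 + 31.5467 + 24.1160) = 46.0360 / 88.1919 = 0.52200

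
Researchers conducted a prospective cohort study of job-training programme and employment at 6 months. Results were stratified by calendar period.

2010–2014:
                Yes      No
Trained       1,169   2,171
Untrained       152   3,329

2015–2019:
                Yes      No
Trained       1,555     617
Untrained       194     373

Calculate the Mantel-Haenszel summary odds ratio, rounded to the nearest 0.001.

8.496

OR_MH = Σ(aᵢdᵢ/nᵢ) / Σ(bᵢcᵢ/nᵢ), where nᵢ is the stratum total.
Stratum 1 (2010–2014): n = 6821; a·d/n = 1169·3329/6821 = 570.5323; b·c/n = 2171·152/6821 = 48.3788
Stratum 2 (2015–2019): n = 2739; a·d/n = 1555·373/2739 = 211.7616; b·c/n = 617·194/2739 = 43.7014
OR_MH = (570.5323 + 211.7616) / (48.3788 + 43.7014) = 782.2939 / 92.0802 = 8.49579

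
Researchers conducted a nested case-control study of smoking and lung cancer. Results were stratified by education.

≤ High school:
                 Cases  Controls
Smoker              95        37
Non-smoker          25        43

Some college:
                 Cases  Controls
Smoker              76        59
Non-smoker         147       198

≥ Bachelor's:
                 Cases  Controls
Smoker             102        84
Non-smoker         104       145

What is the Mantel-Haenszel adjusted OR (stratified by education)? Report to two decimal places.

2.01

OR_MH = Σ(aᵢdᵢ/nᵢ) / Σ(bᵢcᵢ/nᵢ), where nᵢ is the stratum total.
Stratum 1 (≤ High school): n = 200; a·d/n = 95·43/200 = 20.4250; b·c/n = 37·25/200 = 4.6250
Stratum 2 (Some college): n = 480; a·d/n = 76·198/480 = 31.3500; b·c/n = 59·147/480 = 18.0688
Stratum 3 (≥ Bachelor's): n = 435; a·d/n = 102·145/435 = 34.0000; b·c/n = 84·104/435 = 20.0828
OR_MH = (20.4250 + 31.3500 + 34.0000) / (4.6250 + 18.0688 + 20.0828) = 85.7750 / 42.7765 = 2.00519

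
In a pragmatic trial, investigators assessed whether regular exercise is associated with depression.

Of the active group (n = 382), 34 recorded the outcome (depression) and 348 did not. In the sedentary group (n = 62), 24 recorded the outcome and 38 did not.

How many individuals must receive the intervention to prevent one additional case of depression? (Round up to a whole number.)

Risk in treated group = 34/382 = 0.08901; risk in control = 24/62 = 0.38710.
Absolute risk reduction = 0.38710 − 0.08901 = 0.29809
NNT = 1 / ARR = 1 / 0.29809 = 3.355 → round up → 4

4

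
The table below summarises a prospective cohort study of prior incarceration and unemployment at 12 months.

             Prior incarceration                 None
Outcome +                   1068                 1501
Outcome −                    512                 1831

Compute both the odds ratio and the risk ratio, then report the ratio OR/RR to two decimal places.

1.70

Reading the table with exposure as columns: a = 1068 (Prior incarceration, case), b = 512 (Prior incarceration, non-case), c = 1501 (None, case), d = 1831.
OR = (1068·1831)/(512·1501) = 1955508/768512 = 2.54454
Risk in exposed = 1068/1580 = 0.67595; risk in unexposed = 1501/3332 = 0.45048; RR = 1.50051
OR/RR = 2.54454 / 1.50051 = 1.69578
The outcome is not rare, so the OR lies further from 1 than the RR.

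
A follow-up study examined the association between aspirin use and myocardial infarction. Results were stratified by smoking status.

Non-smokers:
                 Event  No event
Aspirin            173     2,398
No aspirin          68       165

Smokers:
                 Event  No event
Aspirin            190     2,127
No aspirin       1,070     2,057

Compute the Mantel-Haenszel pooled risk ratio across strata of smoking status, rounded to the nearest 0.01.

RR_MH = Σ(aᵢ·n₀ᵢ/nᵢ) / Σ(cᵢ·n₁ᵢ/nᵢ), with n₁ᵢ = aᵢ+bᵢ (exposed), n₀ᵢ = cᵢ+dᵢ (unexposed), nᵢ = n₁ᵢ+n₀ᵢ.
Stratum 1 (Non-smokers): n₁ = 2571, n₀ = 233, n = 2804; a·n₀/n = 173·233/2804 = 14.3755; c·n₁/n = 68·2571/2804 = 62.3495
Stratum 2 (Smokers): n₁ = 2317, n₀ = 3127, n = 5444; a·n₀/n = 190·3127/5444 = 109.1348; c·n₁/n = 1070·2317/5444 = 455.3986
RR_MH = (14.3755 + 109.1348) / (62.3495 + 455.3986) = 123.5104 / 517.7481 = 0.23855

0.24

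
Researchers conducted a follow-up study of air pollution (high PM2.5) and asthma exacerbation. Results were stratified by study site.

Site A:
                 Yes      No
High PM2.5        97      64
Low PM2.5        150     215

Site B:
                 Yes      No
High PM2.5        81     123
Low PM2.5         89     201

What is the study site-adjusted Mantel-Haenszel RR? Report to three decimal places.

RR_MH = Σ(aᵢ·n₀ᵢ/nᵢ) / Σ(cᵢ·n₁ᵢ/nᵢ), with n₁ᵢ = aᵢ+bᵢ (exposed), n₀ᵢ = cᵢ+dᵢ (unexposed), nᵢ = n₁ᵢ+n₀ᵢ.
Stratum 1 (Site A): n₁ = 161, n₀ = 365, n = 526; a·n₀/n = 97·365/526 = 67.3099; c·n₁/n = 150·161/526 = 45.9125
Stratum 2 (Site B): n₁ = 204, n₀ = 290, n = 494; a·n₀/n = 81·290/494 = 47.5506; c·n₁/n = 89·204/494 = 36.7530
RR_MH = (67.3099 + 47.5506) / (45.9125 + 36.7530) = 114.8605 / 82.6656 = 1.38946

1.389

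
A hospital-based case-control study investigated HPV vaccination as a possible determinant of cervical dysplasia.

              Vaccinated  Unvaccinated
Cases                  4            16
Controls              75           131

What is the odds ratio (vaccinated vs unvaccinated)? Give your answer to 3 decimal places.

0.437

Reading the table with exposure as columns: a = 4 (Vaccinated, case), b = 75 (Vaccinated, non-case), c = 16 (Unvaccinated, case), d = 131.
OR = (a·d)/(b·c) = (4 × 131) / (75 × 16) = 524 / 1200 = 0.43667
Exposure is associated with lower odds of cervical dysplasia (OR = 0.44 < 1).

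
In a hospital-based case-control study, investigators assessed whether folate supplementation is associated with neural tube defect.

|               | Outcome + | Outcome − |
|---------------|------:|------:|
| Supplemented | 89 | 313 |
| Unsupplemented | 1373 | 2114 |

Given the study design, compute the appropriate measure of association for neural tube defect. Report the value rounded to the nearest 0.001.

0.438

Cells: a = 89, b = 313, c = 1373, d = 2114.
This is a hospital-based case-control study: participants were sampled on outcome status, so risks in the source population cannot be estimated directly — relative risk is not valid here. The odds ratio is the appropriate measure.
OR = (a·d)/(b·c) = (89 × 2114) / (313 × 1373) = 188146 / 429749 = 0.43780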